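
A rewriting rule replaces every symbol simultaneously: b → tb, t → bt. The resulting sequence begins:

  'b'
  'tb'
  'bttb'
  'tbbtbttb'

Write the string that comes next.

bttbtbbttbbtbttb

Apply φ to tbbtbttb symbol by symbol: t→bt, b→tb, b→tb, t→bt, b→tb, t→bt, t→bt, b→tb; joined: bt tb tb bt tb bt bt tb.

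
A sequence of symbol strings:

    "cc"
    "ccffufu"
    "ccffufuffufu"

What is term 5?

ccffufuffufuffufuffufu

Each term is the previous one with ffufu appended.
From ccffufuffufu, 2 further steps: ccffufuffufu → ccffufuffufuffufu → (answer).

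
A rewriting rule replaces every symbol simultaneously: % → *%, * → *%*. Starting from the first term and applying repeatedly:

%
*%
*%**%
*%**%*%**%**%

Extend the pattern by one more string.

Rewriting the 13 symbols of *%**%*%**%**% one by one yields *%* *% *%* *%* *% *%* *% *%* *%* *% *%* *%* *%; concatenated:

*%**%*%**%**%*%**%*%**%**%*%**%**%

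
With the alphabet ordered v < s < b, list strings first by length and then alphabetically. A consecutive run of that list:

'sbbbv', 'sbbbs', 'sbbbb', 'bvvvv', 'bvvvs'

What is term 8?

Continuing the enumeration 3 steps past bvvvs: bvvvs → bvvvb → bvvsv → (answer).

bvvss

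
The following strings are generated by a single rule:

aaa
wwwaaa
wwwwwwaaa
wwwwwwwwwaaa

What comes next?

Each term is the previous one with www prepended.
Applying this once more to wwwwwwwwwaaa:

wwwwwwwwwwwwaaa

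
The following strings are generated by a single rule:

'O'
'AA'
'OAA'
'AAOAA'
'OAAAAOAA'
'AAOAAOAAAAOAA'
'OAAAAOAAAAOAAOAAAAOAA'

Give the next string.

This is a Fibonacci-style word recurrence s(k) = s(k−2)·s(k−1): e.g. O·AA = OAA.
So term 8 is AAOAAOAAAAOAA·OAAAAOAAAAOAAOAAAAOAA.

AAOAAOAAAAOAAOAAAAOAAAAOAAOAAAAOAA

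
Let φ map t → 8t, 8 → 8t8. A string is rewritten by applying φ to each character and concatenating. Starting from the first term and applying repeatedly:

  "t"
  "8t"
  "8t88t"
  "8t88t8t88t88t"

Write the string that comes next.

Applying the rule to each of the 13 symbols of 8t88t8t88t88t gives the pieces 8t8 8t 8t8 8t8 8t 8t8 8t 8t8 8t8 8t 8t8 8t8 8t, which concatenate to the answer.

8t88t8t88t88t8t88t8t88t88t8t88t88t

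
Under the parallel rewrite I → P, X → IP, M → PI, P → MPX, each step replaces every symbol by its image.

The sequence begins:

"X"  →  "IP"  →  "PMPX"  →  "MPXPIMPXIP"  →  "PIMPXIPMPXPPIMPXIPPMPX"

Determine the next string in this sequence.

φ(PIMPXIPMPXPPIMPXIPPMPX) expands symbol-by-symbol to MPX P PI MPX IP P MPX PI MPX IP MPX MPX P PI MPX IP P MPX MPX PI MPX IP; joining the 22 pieces gives the next term.

MPXPPIMPXIPPMPXPIMPXIPMPXMPXPPIMPXIPPMPXMPXPIMPXIP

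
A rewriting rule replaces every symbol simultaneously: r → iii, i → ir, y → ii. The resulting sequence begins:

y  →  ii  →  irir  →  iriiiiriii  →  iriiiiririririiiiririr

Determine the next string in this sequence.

iriiiiririririiiiriiiiriiiiriiiiririririiiiriiiiriii

Replace each of the 22 characters of iriiiiririririiiiririr in place — ir iii ir ir ir ir iii ir iii ir iii ir iii ir ir ir ir iii ir iii ir iii — and concatenate.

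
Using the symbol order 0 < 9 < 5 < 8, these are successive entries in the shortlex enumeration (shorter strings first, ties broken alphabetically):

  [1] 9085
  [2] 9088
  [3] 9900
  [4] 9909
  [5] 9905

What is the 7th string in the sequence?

Continuing the enumeration 2 steps past 9905: 9905 → 9908 → (answer).

9990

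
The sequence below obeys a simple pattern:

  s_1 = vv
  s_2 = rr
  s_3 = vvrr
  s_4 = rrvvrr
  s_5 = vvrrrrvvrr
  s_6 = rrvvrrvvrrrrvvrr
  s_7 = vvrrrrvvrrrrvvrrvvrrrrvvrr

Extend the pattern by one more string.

rrvvrrvvrrrrvvrrvvrrrrvvrrrrvvrrvvrrrrvvrr

Each term (from the third on) is the two preceding terms concatenated in order: term 3 = vv·rr = vvrr.
Continuing: rrvvrrvvrrrrvvrr · vvrrrrvvrrrrvvrrvvrrrrvvrr gives term 8.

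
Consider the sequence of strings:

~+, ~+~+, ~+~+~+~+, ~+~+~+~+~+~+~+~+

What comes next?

s(k+1) = s(k)·s(k) — each term doubles the last.
So the next term is two copies of ~+~+~+~+~+~+~+~+.

~+~+~+~+~+~+~+~+~+~+~+~+~+~+~+~+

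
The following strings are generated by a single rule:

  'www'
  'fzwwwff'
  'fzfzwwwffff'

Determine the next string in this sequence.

fzfzfzwwwffffff

Every step adds fz to the front and ff to the end of the previous string.
One more step from fzfzwwwffff gives the answer.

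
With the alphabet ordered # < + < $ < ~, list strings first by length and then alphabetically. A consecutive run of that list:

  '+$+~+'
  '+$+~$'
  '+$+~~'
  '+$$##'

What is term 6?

+$$#$

Continuing the enumeration 2 steps past +$$##: +$$## → +$$#+ → (answer).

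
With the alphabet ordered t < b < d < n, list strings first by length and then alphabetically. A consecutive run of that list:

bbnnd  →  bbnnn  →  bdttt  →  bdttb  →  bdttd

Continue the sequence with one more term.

bdttn

The successor of bdttd increments the rightmost position that isn't already n and resets every position after it to t.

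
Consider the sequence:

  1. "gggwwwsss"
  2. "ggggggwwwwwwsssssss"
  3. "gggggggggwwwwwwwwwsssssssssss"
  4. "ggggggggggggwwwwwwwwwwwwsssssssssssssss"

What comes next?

Term n consists of 3n g's, followed by 3n w's, followed by 4n-1 s's (n = 1, 2, …).
For the next term, n = 5, so the run lengths are 15, 15, 19.

gggggggggggggggwwwwwwwwwwwwwwwsssssssssssssssssss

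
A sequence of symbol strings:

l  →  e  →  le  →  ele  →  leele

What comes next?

eleleele

From term 3 onward, concatenate the second-to-last term with the last: l·e = le, e·le = ele, …
So term 6 is ele·leele.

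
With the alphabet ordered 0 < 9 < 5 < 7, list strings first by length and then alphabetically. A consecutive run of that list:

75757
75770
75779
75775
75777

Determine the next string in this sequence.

77000

Treat 75777 as a base-4 numeral over the given alphabet and add one, carrying through any trailing 7's.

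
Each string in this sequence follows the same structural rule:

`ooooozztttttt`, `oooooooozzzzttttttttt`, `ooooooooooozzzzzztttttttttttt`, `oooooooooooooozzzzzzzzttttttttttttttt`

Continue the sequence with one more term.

ooooooooooooooooozzzzzzzzzztttttttttttttttttt

The n-th term is 3n+2 o's then 2n z's then 3n+3 t's (n = 1, 2, …).
At n = 5 the blocks have lengths 17, 10, 18.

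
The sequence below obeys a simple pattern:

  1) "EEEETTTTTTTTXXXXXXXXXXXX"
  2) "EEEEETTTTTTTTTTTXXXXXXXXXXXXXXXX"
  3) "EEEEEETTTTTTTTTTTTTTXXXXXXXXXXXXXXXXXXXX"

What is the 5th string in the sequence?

Each string has the form E^{n+1} T^{3n-1} X^{4n}, where the shown terms are n = 3, 4, 5.
Setting n = 7 gives 8, 20, 28 characters in each block.

EEEEEEEETTTTTTTTTTTTTTTTTTTTXXXXXXXXXXXXXXXXXXXXXXXXXXXX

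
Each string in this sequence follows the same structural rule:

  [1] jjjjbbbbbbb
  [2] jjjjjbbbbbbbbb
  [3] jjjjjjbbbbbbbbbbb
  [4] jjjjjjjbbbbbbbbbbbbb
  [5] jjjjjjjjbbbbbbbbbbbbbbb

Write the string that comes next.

jjjjjjjjjbbbbbbbbbbbbbbbbb

Reading off run lengths: j runs 4, 5, 6, 7, 8; b runs 7, 9, 11, 13, 15 — each is linear in n, where the shown terms are n = 3, 4, 5, 6, 7.
Setting n = 8 gives 9, 17 characters in each block.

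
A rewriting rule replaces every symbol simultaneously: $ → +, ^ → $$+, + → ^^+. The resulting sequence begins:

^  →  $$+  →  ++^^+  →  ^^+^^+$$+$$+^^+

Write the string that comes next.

Replace each of the 15 characters of ^^+^^+$$+$$+^^+ in place — $$+ $$+ ^^+ $$+ $$+ ^^+ + + ^^+ + + ^^+ $$+ $$+ ^^+ — and concatenate.

$$+$$+^^+$$+$$+^^+++^^+++^^+$$+$$+^^+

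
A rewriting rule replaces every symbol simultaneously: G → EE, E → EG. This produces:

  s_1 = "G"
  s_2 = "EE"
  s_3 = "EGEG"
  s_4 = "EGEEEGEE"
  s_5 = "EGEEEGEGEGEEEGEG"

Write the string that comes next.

EGEEEGEGEGEEEGEEEGEEEGEGEGEEEGEE

Applying the rule to each of the 16 symbols of EGEEEGEGEGEEEGEG gives the pieces EG EE EG EG EG EE EG EE EG EE EG EG EG EE EG EE, which concatenate to the answer.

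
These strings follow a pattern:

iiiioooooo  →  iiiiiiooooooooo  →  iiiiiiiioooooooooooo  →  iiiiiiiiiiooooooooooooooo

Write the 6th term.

Term n consists of 2n i's, followed by 3n o's, where the shown terms are n = 2, 3, 4, 5.
For term 6, n = 7, so the run lengths are 14, 21.

iiiiiiiiiiiiiiooooooooooooooooooooo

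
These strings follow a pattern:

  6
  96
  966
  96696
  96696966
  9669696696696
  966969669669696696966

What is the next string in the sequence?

9669696696696966969669669696696696

From term 3 onward, concatenate the last term with the second-to-last: 96·6 = 966, 966·96 = 96696, …
So term 8 is 966969669669696696966·9669696696696.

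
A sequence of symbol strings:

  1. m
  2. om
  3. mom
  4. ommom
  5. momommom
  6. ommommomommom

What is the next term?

Each term (from the third on) is the two preceding terms concatenated in order: term 3 = m·om = mom.
So term 7 is momommom·ommommomommom.

momommomommommomommom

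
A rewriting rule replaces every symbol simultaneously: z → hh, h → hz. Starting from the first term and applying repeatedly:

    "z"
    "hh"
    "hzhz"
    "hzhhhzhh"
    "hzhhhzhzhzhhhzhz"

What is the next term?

Rewriting the 16 symbols of hzhhhzhzhzhhhzhz one by one yields hz hh hz hz hz hh hz hh hz hh hz hz hz hh hz hh; concatenated:

hzhhhzhzhzhhhzhhhzhhhzhzhzhhhzhh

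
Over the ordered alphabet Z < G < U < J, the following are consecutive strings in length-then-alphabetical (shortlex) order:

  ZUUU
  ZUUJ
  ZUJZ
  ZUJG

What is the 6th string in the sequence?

Stepping forward 2 times from ZUJG: ZUJG → ZUJU, then the target.

ZUJJ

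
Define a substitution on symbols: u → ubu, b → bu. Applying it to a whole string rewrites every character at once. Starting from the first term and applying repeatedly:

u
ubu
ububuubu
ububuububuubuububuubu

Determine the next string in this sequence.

φ(ububuububuubuububuubu) expands symbol-by-symbol to ubu bu ubu bu ubu ubu bu ubu bu ubu ubu bu ubu ubu bu ubu bu ubu ubu bu ubu; joining the 21 pieces gives the next term.

ububuububuubuububuububuubuububuubuububuububuubuububuubu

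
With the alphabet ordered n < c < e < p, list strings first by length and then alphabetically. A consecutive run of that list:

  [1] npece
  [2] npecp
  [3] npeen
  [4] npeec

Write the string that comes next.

Treat npeec as a base-4 numeral over the given alphabet and add one, carrying through any trailing p's.

npeee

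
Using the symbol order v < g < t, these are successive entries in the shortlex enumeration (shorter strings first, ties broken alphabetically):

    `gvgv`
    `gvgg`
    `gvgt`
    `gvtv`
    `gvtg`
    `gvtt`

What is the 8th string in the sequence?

Continuing the enumeration 2 steps past gvtt: gvtt → ggvv → (answer).

ggvg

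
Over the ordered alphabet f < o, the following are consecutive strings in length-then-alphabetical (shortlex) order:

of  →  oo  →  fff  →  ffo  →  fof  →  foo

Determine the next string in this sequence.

Find the rightmost character of foo below o, bump it to the next letter, and reset everything to its right to f.

off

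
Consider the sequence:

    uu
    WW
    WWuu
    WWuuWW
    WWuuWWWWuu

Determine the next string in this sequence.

This is a Fibonacci-style word recurrence s(k) = s(k−1)·s(k−2): e.g. WW·uu = WWuu.
So term 6 is WWuuWWWWuu·WWuuWW.

WWuuWWWWuuWWuuWW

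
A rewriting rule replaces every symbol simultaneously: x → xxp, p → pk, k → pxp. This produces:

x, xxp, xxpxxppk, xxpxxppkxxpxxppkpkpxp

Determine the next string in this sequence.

Replace each of the 21 characters of xxpxxppkxxpxxppkpkpxp in place — xxp xxp pk xxp xxp pk pk pxp xxp xxp pk xxp xxp pk pk pxp pk pxp pk xxp pk — and concatenate.

xxpxxppkxxpxxppkpkpxpxxpxxppkxxpxxppkpkpxppkpxppkxxppk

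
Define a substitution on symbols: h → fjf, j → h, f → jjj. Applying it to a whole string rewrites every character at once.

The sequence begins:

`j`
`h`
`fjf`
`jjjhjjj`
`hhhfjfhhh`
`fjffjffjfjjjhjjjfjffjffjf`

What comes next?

Rewriting the 25 symbols of fjffjffjfjjjhjjjfjffjffjf one by one yields jjj h jjj jjj h jjj jjj h jjj h h h fjf h h h jjj h jjj jjj h jjj jjj h jjj; concatenated:

jjjhjjjjjjhjjjjjjhjjjhhhfjfhhhjjjhjjjjjjhjjjjjjhjjj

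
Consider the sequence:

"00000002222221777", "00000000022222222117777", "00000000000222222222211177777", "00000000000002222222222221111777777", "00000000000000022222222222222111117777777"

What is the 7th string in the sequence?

Each string has the form 0^{2n+1} 2^{2n} 1^{n-2} 7^{n}, where the shown terms are n = 3, 4, 5, 6, 7.
For term 7, n = 9, so the run lengths are 19, 18, 7, 9.

00000000000000000002222222222222222221111111777777777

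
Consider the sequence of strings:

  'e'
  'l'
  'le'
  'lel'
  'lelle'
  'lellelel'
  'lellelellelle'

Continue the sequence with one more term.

lellelellellelellelel

This is a Fibonacci-style word recurrence s(k) = s(k−1)·s(k−2): e.g. l·e = le.
Continuing: lellelellelle · lellelel gives term 8.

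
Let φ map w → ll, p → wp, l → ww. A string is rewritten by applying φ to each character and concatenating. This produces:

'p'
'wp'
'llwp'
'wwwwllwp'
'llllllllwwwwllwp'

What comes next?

wwwwwwwwwwwwwwwwllllllllwwwwllwp

Replace each of the 16 characters of llllllllwwwwllwp in place — ww ww ww ww ww ww ww ww ll ll ll ll ww ww ll wp — and concatenate.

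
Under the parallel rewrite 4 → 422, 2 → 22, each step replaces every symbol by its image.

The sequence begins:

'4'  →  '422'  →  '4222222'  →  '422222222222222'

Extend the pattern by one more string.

φ(422222222222222) expands symbol-by-symbol to 422 22 22 22 22 22 22 22 22 22 22 22 22 22 22; joining the 15 pieces gives the next term.

4222222222222222222222222222222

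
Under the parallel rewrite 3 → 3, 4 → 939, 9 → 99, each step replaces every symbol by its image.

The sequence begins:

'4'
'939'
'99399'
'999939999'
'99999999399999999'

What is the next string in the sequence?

φ(99999999399999999) expands symbol-by-symbol to 99 99 99 99 99 99 99 99 3 99 99 99 99 99 99 99 99; joining the 17 pieces gives the next term.

999999999999999939999999999999999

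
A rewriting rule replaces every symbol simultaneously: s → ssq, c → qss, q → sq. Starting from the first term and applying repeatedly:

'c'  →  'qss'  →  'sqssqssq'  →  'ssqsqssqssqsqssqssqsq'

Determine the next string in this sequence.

Replace each of the 21 characters of ssqsqssqssqsqssqssqsq in place — ssq ssq sq ssq sq ssq ssq sq ssq ssq sq ssq sq ssq ssq sq ssq ssq sq ssq sq — and concatenate.

ssqssqsqssqsqssqssqsqssqssqsqssqsqssqssqsqssqssqsqssqsq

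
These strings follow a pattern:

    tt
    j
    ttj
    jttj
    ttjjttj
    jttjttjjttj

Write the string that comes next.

ttjjttjjttjttjjttj

Each term (from the third on) is the two preceding terms concatenated in order: term 3 = tt·j = ttj.
So term 7 is ttjjttj·jttjttjjttj.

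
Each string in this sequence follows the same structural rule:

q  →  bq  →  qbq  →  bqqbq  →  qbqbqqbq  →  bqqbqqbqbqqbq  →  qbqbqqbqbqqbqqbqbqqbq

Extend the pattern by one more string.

Each term (from the third on) is the two preceding terms concatenated in order: term 3 = q·bq = qbq.
The next term joins bqqbqqbqbqqbq and qbqbqqbqbqqbqqbqbqqbq.

bqqbqqbqbqqbqqbqbqqbqbqqbqqbqbqqbq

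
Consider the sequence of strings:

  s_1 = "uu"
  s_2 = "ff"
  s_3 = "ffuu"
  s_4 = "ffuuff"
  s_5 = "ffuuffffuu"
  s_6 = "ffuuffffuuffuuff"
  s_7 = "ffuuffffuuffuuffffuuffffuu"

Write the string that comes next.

This is a Fibonacci-style word recurrence s(k) = s(k−1)·s(k−2): e.g. ff·uu = ffuu.
So term 8 is ffuuffffuuffuuffffuuffffuu·ffuuffffuuffuuff.

ffuuffffuuffuuffffuuffffuuffuuffffuuffuuff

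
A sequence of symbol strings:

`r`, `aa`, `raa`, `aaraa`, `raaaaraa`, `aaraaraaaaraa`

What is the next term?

Each term (from the third on) is the two preceding terms concatenated in order: term 3 = r·aa = raa.
So term 7 is raaaaraa·aaraaraaaaraa.

raaaaraaaaraaraaaaraa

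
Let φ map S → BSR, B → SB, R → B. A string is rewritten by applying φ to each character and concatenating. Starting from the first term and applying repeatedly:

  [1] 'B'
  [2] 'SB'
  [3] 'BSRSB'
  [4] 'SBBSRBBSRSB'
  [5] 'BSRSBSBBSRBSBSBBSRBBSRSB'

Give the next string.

Applying the rule to each of the 24 symbols of BSRSBSBBSRBSBSBBSRBBSRSB gives the pieces SB BSR B BSR SB BSR SB SB BSR B SB BSR SB BSR SB SB BSR B SB SB BSR B BSR SB, which concatenate to the answer.

SBBSRBBSRSBBSRSBSBBSRBSBBSRSBBSRSBSBBSRBSBSBBSRBBSRSB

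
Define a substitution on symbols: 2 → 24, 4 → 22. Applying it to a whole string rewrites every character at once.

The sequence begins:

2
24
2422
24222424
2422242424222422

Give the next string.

Replace each of the 16 characters of 2422242424222422 in place — 24 22 24 24 24 22 24 22 24 22 24 24 24 22 24 24 — and concatenate.

24222424242224222422242424222424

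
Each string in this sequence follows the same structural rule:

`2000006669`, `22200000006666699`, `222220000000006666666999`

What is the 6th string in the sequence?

Each string has the form 2^{2n-1} 0^{2n+3} 6^{2n+1} 9^{n} (n = 1, 2, …).
At n = 6 the blocks have lengths 11, 15, 13, 6.

222222222220000000000000006666666666666999999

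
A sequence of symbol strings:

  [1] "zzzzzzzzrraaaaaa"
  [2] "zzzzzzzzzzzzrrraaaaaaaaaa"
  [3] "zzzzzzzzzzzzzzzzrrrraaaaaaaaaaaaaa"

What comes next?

Term n consists of 4n z's, followed by n r's, followed by 4n-2 a's, where the shown terms are n = 2, 3, 4.
Setting n = 5 gives 20, 5, 18 characters in each block.

zzzzzzzzzzzzzzzzzzzzrrrrraaaaaaaaaaaaaaaaaa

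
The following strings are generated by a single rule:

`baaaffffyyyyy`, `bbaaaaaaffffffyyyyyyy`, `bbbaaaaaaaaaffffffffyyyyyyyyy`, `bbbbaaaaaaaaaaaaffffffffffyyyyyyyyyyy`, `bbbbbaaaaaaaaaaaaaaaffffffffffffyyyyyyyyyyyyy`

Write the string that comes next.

Term n consists of n b's, followed by 3n a's, followed by 2n+2 f's, followed by 2n+3 y's (n = 1, 2, …).
For the next term, n = 6, so the run lengths are 6, 18, 14, 15.

bbbbbbaaaaaaaaaaaaaaaaaaffffffffffffffyyyyyyyyyyyyyyy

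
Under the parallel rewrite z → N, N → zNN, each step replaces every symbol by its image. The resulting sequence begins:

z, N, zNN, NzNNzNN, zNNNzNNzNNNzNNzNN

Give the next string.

Applying the rule to each of the 17 symbols of zNNNzNNzNNNzNNzNN gives the pieces N zNN zNN zNN N zNN zNN N zNN zNN zNN N zNN zNN N zNN zNN, which concatenate to the answer.

NzNNzNNzNNNzNNzNNNzNNzNNzNNNzNNzNNNzNNzNN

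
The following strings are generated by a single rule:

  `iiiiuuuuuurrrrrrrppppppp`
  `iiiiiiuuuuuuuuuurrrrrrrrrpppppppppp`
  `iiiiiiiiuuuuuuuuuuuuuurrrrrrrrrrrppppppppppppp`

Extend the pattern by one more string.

iiiiiiiiiiuuuuuuuuuuuuuuuuuurrrrrrrrrrrrrpppppppppppppppp

Reading off run lengths: i runs 4, 6, 8; u runs 6, 10, 14; r runs 7, 9, 11; p runs 7, 10, 13 — each is linear in n, where the shown terms are n = 2, 3, 4.
At n = 5 the blocks have lengths 10, 18, 13, 16.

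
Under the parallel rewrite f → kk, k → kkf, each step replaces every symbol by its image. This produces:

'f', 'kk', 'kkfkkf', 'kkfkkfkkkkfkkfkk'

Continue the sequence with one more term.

Rewriting the 16 symbols of kkfkkfkkkkfkkfkk one by one yields kkf kkf kk kkf kkf kk kkf kkf kkf kkf kk kkf kkf kk kkf kkf; concatenated:

kkfkkfkkkkfkkfkkkkfkkfkkfkkfkkkkfkkfkkkkfkkf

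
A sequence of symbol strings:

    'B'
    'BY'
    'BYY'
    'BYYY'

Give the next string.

Every step adds Y to the end: s(k+1) = s(k)·Y.
So the next term is BYYY·Y.

BYYYY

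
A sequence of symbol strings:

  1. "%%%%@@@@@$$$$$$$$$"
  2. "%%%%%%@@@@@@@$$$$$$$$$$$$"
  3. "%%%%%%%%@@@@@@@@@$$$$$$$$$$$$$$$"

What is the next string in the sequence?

%%%%%%%%%%@@@@@@@@@@@$$$$$$$$$$$$$$$$$$

Each string has the form %^{2n} @^{2n+1} $^{3n+3}, where the shown terms are n = 2, 3, 4.
At n = 5 the blocks have lengths 10, 11, 18.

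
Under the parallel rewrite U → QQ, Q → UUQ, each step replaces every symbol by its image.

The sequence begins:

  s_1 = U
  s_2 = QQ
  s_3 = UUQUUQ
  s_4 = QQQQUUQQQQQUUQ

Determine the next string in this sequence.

UUQUUQUUQUUQQQQQUUQUUQUUQUUQUUQQQQQUUQ

φ(QQQQUUQQQQQUUQ) expands symbol-by-symbol to UUQ UUQ UUQ UUQ QQ QQ UUQ UUQ UUQ UUQ UUQ QQ QQ UUQ; joining the 14 pieces gives the next term.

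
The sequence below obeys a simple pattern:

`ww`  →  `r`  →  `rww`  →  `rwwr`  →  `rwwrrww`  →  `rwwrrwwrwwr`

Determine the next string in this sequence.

rwwrrwwrwwrrwwrrww

This is a Fibonacci-style word recurrence s(k) = s(k−1)·s(k−2): e.g. r·ww = rww.
Continuing: rwwrrwwrwwr · rwwrrww gives term 7.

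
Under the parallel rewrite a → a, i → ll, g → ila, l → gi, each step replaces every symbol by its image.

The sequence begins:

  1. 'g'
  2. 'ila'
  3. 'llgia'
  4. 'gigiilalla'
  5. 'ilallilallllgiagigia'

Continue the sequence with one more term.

Applying the rule to each of the 20 symbols of ilallilallllgiagigia gives the pieces ll gi a gi gi ll gi a gi gi gi gi ila ll a ila ll ila ll a, which concatenate to the answer.

llgiagigillgiagigigigiilallailallilalla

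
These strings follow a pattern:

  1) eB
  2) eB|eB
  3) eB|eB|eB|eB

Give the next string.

Every step duplicates the string with '|' between the halves.
So the next term is two copies of eB|eB|eB|eB with '|' between the halves.

eB|eB|eB|eB|eB|eB|eB|eB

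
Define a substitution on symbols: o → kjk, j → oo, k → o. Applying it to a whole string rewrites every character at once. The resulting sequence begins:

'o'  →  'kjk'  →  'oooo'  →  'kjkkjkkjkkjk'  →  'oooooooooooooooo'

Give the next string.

kjkkjkkjkkjkkjkkjkkjkkjkkjkkjkkjkkjkkjkkjkkjkkjk

Replace each of the 16 characters of oooooooooooooooo in place — kjk kjk kjk kjk kjk kjk kjk kjk kjk kjk kjk kjk kjk kjk kjk kjk — and concatenate.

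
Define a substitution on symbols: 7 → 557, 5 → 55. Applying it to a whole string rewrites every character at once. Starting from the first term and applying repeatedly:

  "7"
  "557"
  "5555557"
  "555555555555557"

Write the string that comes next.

5555555555555555555555555555557

Applying the rule to each of the 15 symbols of 555555555555557 gives the pieces 55 55 55 55 55 55 55 55 55 55 55 55 55 55 557, which concatenate to the answer.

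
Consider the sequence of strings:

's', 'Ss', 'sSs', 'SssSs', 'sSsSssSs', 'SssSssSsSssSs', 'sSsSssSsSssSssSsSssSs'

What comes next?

Each term (from the third on) is the two preceding terms concatenated in order: term 3 = s·Ss = sSs.
The next term joins SssSssSsSssSs and sSsSssSsSssSssSsSssSs.

SssSssSsSssSssSsSssSsSssSssSsSssSs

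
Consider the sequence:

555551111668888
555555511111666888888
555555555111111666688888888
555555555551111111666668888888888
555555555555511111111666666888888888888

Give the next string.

The n-th term is 2n+1 5's then n+2 1's then n 6's then 2n 8's, where the shown terms are n = 2, 3, 4, 5, 6.
For the next term, n = 7, so the run lengths are 15, 9, 7, 14.

555555555555555111111111666666688888888888888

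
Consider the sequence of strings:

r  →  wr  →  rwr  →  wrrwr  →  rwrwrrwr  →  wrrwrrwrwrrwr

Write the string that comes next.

This is a Fibonacci-style word recurrence s(k) = s(k−2)·s(k−1): e.g. r·wr = rwr.
Continuing: rwrwrrwr · wrrwrrwrwrrwr gives term 7.

rwrwrrwrwrrwrrwrwrrwr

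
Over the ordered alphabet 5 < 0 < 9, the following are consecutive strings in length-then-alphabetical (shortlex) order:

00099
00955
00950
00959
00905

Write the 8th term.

00995

Continuing the enumeration 3 steps past 00905: 00905 → 00900 → 00909 → (answer).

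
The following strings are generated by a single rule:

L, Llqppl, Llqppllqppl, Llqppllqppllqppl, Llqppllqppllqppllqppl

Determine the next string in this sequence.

Llqppllqppllqppllqppllqppl

The strings grow by a fixed suffix lqppl each time.
So the next term is Llqppllqppllqppllqppl·lqppl.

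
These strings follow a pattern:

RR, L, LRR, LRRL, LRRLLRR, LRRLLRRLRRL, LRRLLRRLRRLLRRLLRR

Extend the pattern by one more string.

LRRLLRRLRRLLRRLLRRLRRLLRRLRRL

From term 3 onward, concatenate the last term with the second-to-last: L·RR = LRR, LRR·L = LRRL, …
So term 8 is LRRLLRRLRRLLRRLLRR·LRRLLRRLRRL.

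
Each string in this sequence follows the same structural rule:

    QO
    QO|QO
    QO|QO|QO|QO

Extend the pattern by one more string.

QO|QO|QO|QO|QO|QO|QO|QO

s(k+1) = s(k)·|·s(k) — each term doubles the last with '|' between the halves.
One more doubling of QO|QO|QO|QO gives the answer.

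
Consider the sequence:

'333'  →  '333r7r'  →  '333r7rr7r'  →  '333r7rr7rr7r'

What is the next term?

333r7rr7rr7rr7r

The strings grow by a fixed suffix r7r each time.
So the next term is 333r7rr7rr7r·r7r.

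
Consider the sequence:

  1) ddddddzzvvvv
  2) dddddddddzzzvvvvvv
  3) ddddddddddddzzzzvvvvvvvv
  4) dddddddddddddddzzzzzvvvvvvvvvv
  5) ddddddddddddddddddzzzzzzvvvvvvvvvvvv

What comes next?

Term n consists of 3n d's, followed by n z's, followed by 2n v's, where the shown terms are n = 2, 3, 4, 5, 6.
Setting n = 7 gives 21, 7, 14 characters in each block.

dddddddddddddddddddddzzzzzzzvvvvvvvvvvvvvv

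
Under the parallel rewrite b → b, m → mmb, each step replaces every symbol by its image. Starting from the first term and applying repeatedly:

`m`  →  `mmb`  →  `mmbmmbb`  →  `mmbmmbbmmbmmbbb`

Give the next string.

mmbmmbbmmbmmbbbmmbmmbbmmbmmbbbb

φ(mmbmmbbmmbmmbbb) expands symbol-by-symbol to mmb mmb b mmb mmb b b mmb mmb b mmb mmb b b b; joining the 15 pieces gives the next term.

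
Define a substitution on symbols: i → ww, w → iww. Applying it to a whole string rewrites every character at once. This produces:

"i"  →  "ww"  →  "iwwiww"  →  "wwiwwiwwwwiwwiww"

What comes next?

Applying the rule to each of the 16 symbols of wwiwwiwwwwiwwiww gives the pieces iww iww ww iww iww ww iww iww iww iww ww iww iww ww iww iww, which concatenate to the answer.

iwwiwwwwiwwiwwwwiwwiwwiwwiwwwwiwwiwwwwiwwiww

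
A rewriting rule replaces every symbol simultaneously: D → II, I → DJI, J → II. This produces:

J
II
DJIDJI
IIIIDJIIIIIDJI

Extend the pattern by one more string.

φ(IIIIDJIIIIIDJI) expands symbol-by-symbol to DJI DJI DJI DJI II II DJI DJI DJI DJI DJI II II DJI; joining the 14 pieces gives the next term.

DJIDJIDJIDJIIIIIDJIDJIDJIDJIDJIIIIIDJI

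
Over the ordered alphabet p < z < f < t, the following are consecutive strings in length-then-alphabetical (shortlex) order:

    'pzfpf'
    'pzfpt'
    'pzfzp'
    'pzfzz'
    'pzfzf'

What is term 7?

pzffp

Advancing 2 positions from pzfzf through pzfzf → pzfzt reaches term 7.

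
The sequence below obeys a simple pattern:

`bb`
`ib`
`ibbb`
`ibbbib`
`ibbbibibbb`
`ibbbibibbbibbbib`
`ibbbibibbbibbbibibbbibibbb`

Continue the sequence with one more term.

From term 3 onward, concatenate the last term with the second-to-last: ib·bb = ibbb, ibbb·ib = ibbbib, …
Continuing: ibbbibibbbibbbibibbbibibbb · ibbbibibbbibbbib gives term 8.

ibbbibibbbibbbibibbbibibbbibbbibibbbibbbib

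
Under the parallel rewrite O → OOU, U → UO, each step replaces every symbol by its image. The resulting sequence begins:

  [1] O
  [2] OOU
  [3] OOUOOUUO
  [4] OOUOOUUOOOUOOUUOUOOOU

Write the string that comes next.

OOUOOUUOOOUOOUUOUOOOUOOUOOUUOOOUOOUUOUOOOUUOOOUOOUOOUUO

Applying the rule to each of the 21 symbols of OOUOOUUOOOUOOUUOUOOOU gives the pieces OOU OOU UO OOU OOU UO UO OOU OOU OOU UO OOU OOU UO UO OOU UO OOU OOU OOU UO, which concatenate to the answer.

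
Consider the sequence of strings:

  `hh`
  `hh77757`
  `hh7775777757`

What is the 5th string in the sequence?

Each term is the previous one with 77757 appended.
From hh7775777757, 2 further steps: hh7775777757 → hh777577775777757 → (answer).

hh77757777577775777757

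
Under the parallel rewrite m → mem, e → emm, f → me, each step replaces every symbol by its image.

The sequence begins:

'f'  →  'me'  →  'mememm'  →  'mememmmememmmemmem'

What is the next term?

Rewriting the 18 symbols of mememmmememmmemmem one by one yields mem emm mem emm mem mem mem emm mem emm mem mem mem emm mem mem emm mem; concatenated:

mememmmememmmemmemmememmmememmmemmemmememmmemmememmmem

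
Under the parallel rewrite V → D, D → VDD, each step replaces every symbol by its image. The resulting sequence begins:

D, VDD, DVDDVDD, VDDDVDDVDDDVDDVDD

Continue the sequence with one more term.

Replace each of the 17 characters of VDDDVDDVDDDVDDVDD in place — D VDD VDD VDD D VDD VDD D VDD VDD VDD D VDD VDD D VDD VDD — and concatenate.

DVDDVDDVDDDVDDVDDDVDDVDDVDDDVDDVDDDVDDVDD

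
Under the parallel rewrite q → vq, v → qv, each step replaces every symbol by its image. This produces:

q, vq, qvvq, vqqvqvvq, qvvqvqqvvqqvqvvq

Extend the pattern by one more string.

Applying the rule to each of the 16 symbols of qvvqvqqvvqqvqvvq gives the pieces vq qv qv vq qv vq vq qv qv vq vq qv vq qv qv vq, which concatenate to the answer.

vqqvqvvqqvvqvqqvqvvqvqqvvqqvqvvq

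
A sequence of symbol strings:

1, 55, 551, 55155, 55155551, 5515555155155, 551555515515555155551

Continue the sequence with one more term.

5515555155155551555515515555155155

From term 3 onward, concatenate the last term with the second-to-last: 55·1 = 551, 551·55 = 55155, …
So term 8 is 551555515515555155551·5515555155155.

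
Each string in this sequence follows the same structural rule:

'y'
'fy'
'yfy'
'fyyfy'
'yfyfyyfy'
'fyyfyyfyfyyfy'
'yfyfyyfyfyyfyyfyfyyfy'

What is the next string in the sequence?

This is a Fibonacci-style word recurrence s(k) = s(k−2)·s(k−1): e.g. y·fy = yfy.
Continuing: fyyfyyfyfyyfy · yfyfyyfyfyyfyyfyfyyfy gives term 8.

fyyfyyfyfyyfyyfyfyyfyfyyfyyfyfyyfy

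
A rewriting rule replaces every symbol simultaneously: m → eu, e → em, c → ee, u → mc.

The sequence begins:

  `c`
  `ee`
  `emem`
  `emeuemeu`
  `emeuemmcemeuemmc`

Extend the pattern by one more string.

emeuemmcemeueueeemeuemmcemeueuee

φ(emeuemmcemeuemmc) expands symbol-by-symbol to em eu em mc em eu eu ee em eu em mc em eu eu ee; joining the 16 pieces gives the next term.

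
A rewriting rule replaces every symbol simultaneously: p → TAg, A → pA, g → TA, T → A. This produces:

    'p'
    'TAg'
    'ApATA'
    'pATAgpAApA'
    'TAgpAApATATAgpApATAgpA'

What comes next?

Rewriting the 22 symbols of TAgpAApATATAgpApATAgpA one by one yields A pA TA TAg pA pA TAg pA A pA A pA TA TAg pA TAg pA A pA TA TAg pA; concatenated:

ApATATAgpApATAgpAApAApATATAgpATAgpAApATATAgpA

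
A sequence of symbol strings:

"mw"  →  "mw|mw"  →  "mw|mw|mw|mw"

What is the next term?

Every step duplicates the string with '|' between the halves.
Doubling mw|mw|mw|mw with '|' between the halves:

mw|mw|mw|mw|mw|mw|mw|mw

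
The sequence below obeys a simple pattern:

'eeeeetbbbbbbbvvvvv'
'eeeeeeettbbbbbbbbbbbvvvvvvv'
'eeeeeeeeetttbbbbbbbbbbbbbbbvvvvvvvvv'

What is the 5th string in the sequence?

eeeeeeeeeeeeetttttbbbbbbbbbbbbbbbbbbbbbbbvvvvvvvvvvvvv

Reading off run lengths: e runs 5, 7, 9; t runs 1, 2, 3; b runs 7, 11, 15; v runs 5, 7, 9 — each is linear in n (n = 1, 2, …).
For term 5, n = 5, so the run lengths are 13, 5, 23, 13.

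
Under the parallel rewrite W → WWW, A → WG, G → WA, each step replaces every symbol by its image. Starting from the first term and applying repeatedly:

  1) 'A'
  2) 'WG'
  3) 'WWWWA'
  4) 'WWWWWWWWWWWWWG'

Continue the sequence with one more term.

Rewriting the 14 symbols of WWWWWWWWWWWWWG one by one yields WWW WWW WWW WWW WWW WWW WWW WWW WWW WWW WWW WWW WWW WA; concatenated:

WWWWWWWWWWWWWWWWWWWWWWWWWWWWWWWWWWWWWWWWA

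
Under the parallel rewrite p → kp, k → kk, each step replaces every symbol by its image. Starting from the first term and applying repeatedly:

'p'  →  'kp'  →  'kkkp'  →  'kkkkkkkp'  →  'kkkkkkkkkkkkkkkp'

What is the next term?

kkkkkkkkkkkkkkkkkkkkkkkkkkkkkkkp

Applying the rule to each of the 16 symbols of kkkkkkkkkkkkkkkp gives the pieces kk kk kk kk kk kk kk kk kk kk kk kk kk kk kk kp, which concatenate to the answer.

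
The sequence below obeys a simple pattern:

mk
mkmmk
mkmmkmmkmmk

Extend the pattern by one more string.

s(k+1) = s(k)·m·s(k) — each term doubles the last with 'm' between the halves.
Doubling mkmmkmmkmmk with 'm' between the halves:

mkmmkmmkmmkmmkmmkmmkmmk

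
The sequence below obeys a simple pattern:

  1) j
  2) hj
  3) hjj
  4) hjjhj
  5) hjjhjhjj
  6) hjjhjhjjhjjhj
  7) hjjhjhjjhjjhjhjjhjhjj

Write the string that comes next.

Each term (from the third on) is the previous term followed by the one before it: term 3 = hj·j = hjj.
Continuing: hjjhjhjjhjjhjhjjhjhjj · hjjhjhjjhjjhj gives term 8.

hjjhjhjjhjjhjhjjhjhjjhjjhjhjjhjjhj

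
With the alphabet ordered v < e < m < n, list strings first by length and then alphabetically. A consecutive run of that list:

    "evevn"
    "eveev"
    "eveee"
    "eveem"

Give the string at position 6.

evemv

Stepping forward 2 times from eveem: eveem → eveen, then the target.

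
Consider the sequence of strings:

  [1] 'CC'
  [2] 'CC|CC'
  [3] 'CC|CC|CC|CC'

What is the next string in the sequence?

s(k+1) = s(k)·|·s(k) — each term doubles the last with '|' between the halves.
One more doubling of CC|CC|CC|CC gives the answer.

CC|CC|CC|CC|CC|CC|CC|CC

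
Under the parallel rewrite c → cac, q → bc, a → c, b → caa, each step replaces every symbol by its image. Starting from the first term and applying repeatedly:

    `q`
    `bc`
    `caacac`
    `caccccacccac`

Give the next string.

Rewriting each symbol of caccccacccac: c→cac, a→c, c→cac, c→cac, c→cac, c→cac, a→c, c→cac, c→cac, c→cac, a→c, c→cac, which concatenates to cac c cac cac cac cac c cac cac cac c cac.

cacccaccaccaccacccaccaccacccac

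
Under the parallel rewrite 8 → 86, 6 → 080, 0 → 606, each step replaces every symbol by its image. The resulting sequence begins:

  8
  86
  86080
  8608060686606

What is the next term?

860806068660608060608086080080606080

Applying the rule to each of the 13 symbols of 8608060686606 gives the pieces 86 080 606 86 606 080 606 080 86 080 080 606 080, which concatenate to the answer.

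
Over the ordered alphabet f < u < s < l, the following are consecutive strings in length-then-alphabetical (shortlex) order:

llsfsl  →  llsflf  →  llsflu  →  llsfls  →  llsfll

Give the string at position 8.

llsufs

Advancing 3 positions from llsfll through llsfll → llsuff → llsufu reaches term 8.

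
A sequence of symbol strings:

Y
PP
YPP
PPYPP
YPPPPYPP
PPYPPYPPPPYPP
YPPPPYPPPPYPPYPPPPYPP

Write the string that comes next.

From term 3 onward, concatenate the second-to-last term with the last: Y·PP = YPP, PP·YPP = PPYPP, …
The next term joins PPYPPYPPPPYPP and YPPPPYPPPPYPPYPPPPYPP.

PPYPPYPPPPYPPYPPPPYPPPPYPPYPPPPYPP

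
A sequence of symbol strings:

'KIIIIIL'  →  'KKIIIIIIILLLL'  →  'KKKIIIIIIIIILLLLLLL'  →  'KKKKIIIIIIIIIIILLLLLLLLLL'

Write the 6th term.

KKKKKKIIIIIIIIIIIIIIILLLLLLLLLLLLLLLL

Reading off run lengths: K runs 1, 2, 3, 4; I runs 5, 7, 9, 11; L runs 1, 4, 7, 10 — each is linear in n (n = 1, 2, …).
At n = 6 the blocks have lengths 6, 15, 16.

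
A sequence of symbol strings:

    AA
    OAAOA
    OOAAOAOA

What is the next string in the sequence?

OOOAAOAOAOA

s(k+1) = O·s(k)·OA, so each term gains O as a prefix and OA as a suffix.
One more step from OOAAOAOA gives the answer.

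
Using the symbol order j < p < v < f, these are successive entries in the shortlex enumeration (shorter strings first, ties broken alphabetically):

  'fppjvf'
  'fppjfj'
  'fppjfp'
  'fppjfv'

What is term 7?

fpppjp

Advancing 3 positions from fppjfv through fppjfv → fppjff → fpppjj reaches term 7.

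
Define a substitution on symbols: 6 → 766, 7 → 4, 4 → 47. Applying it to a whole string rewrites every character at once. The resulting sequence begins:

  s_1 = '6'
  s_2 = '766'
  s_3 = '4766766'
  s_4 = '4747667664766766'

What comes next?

Rewriting the 16 symbols of 4747667664766766 one by one yields 47 4 47 4 766 766 4 766 766 47 4 766 766 4 766 766; concatenated:

47447476676647667664747667664766766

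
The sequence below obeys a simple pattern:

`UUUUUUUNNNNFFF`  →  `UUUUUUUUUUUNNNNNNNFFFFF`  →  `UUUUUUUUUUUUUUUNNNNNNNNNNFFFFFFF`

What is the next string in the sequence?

UUUUUUUUUUUUUUUUUUUNNNNNNNNNNNNNFFFFFFFFF

Term n consists of 4n+3 U's, followed by 3n+1 N's, followed by 2n+1 F's (n = 1, 2, …).
For the next term, n = 4, so the run lengths are 19, 13, 9.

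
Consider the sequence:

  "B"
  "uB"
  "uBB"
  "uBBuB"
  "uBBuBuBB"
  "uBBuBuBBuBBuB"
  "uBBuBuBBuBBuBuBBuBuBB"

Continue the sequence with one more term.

uBBuBuBBuBBuBuBBuBuBBuBBuBuBBuBBuB

This is a Fibonacci-style word recurrence s(k) = s(k−1)·s(k−2): e.g. uB·B = uBB.
The next term joins uBBuBuBBuBBuBuBBuBuBB and uBBuBuBBuBBuB.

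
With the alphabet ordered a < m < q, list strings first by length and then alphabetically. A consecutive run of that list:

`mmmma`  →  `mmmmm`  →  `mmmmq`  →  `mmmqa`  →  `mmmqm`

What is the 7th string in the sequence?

Advancing 2 positions from mmmqm through mmmqm → mmmqq reaches term 7.

mmqaa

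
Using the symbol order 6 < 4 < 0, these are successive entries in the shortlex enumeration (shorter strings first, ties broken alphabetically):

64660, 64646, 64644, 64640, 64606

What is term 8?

Stepping forward 3 times from 64606: 64606 → 64604 → 64600, then the target.

64466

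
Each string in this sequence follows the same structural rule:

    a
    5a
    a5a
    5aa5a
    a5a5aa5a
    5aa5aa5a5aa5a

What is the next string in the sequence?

This is a Fibonacci-style word recurrence s(k) = s(k−2)·s(k−1): e.g. a·5a = a5a.
Continuing: a5a5aa5a · 5aa5aa5a5aa5a gives term 7.

a5a5aa5a5aa5aa5a5aa5a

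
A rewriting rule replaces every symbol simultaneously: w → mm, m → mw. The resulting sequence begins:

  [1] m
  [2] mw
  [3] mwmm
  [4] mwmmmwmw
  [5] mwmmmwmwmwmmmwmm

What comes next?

Replace each of the 16 characters of mwmmmwmwmwmmmwmm in place — mw mm mw mw mw mm mw mm mw mm mw mw mw mm mw mw — and concatenate.

mwmmmwmwmwmmmwmmmwmmmwmwmwmmmwmw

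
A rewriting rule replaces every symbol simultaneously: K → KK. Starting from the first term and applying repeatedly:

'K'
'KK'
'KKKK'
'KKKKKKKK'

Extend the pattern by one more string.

KKKKKKKKKKKKKKKK

Expanding KKKKKKKK: K→KK, K→KK, K→KK, K→KK, K→KK, K→KK, K→KK, K→KK. Concatenated: KK KK KK KK KK KK KK KK.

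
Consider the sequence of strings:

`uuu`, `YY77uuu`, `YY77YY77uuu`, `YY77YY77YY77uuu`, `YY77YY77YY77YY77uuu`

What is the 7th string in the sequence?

YY77YY77YY77YY77YY77YY77uuu

Each term is the previous one with YY77 prepended.
From YY77YY77YY77YY77uuu, 2 further steps: YY77YY77YY77YY77uuu → YY77YY77YY77YY77YY77uuu → (answer).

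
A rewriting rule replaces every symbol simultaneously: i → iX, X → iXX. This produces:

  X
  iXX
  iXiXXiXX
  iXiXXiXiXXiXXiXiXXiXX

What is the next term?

Rewriting the 21 symbols of iXiXXiXiXXiXXiXiXXiXX one by one yields iX iXX iX iXX iXX iX iXX iX iXX iXX iX iXX iXX iX iXX iX iXX iXX iX iXX iXX; concatenated:

iXiXXiXiXXiXXiXiXXiXiXXiXXiXiXXiXXiXiXXiXiXXiXXiXiXXiXX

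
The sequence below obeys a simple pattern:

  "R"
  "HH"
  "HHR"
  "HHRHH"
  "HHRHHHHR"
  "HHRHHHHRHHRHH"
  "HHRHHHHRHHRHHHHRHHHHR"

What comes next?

HHRHHHHRHHRHHHHRHHHHRHHRHHHHRHHRHH

From term 3 onward, concatenate the last term with the second-to-last: HH·R = HHR, HHR·HH = HHRHH, …
Continuing: HHRHHHHRHHRHHHHRHHHHR · HHRHHHHRHHRHH gives term 8.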